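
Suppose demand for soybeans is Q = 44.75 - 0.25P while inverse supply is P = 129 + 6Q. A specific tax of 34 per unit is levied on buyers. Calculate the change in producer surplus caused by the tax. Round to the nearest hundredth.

Rewriting demand in inverse form: P = 179 - 4Q.
Without the tax, 179 - 4Q = 129 + 6Q so Q* = 5 and P* = 159.
A tax on buyers shifts demand down by 34: (179 - 34) - 4Q = 129 + 6Q, so Q_t = 1.6. Buyers pay P_b = 172.6; sellers receive P_s = P_b - 34 = 138.6.
PS falls from (1/2)(5)(30) = 75 to (1/2)(1.6)(9.6) = 7.68, a change of -67.32.

-67.32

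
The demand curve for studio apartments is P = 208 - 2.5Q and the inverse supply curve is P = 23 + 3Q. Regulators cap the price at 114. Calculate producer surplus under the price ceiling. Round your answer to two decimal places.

1380.17

Free-market equilibrium: 208 - 2.5Q = 23 + 3Q gives Q* = 33.6364, P* = 123.9091.
At P = 114, sellers supply (114 - 23)/3 = 30.3333 while buyers want more, so the quantity traded is 30.3333 at price 114.
PS is the triangle above supply below 114: (1/2)(30.3333)(114 - 23) = 1380.1667.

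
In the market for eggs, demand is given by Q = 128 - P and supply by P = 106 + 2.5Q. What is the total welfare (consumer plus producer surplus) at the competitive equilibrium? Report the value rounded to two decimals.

69.14

Rewriting demand in inverse form: P = 128 - Q.
Setting demand equal to supply, 22 = 3.5Q, so Q* = 6.2857 and P* = 121.7143.
CS = (1/2)(6.2857)(6.2857) = 19.7551 and PS = (1/2)(6.2857)(15.7143) = 49.3878, so total surplus = 69.1429.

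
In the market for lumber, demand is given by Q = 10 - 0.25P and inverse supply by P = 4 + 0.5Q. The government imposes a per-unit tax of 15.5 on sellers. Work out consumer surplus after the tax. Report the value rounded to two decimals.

Rewriting demand in inverse form: P = 40 - 4Q.
Without the tax, 40 - 4Q = 4 + 0.5Q so Q* = 8 and P* = 8.
With the tax, sellers need 15.5 more per unit: 40 - 4Q = 4 + 0.5Q + 15.5, so Q_t = 4.5556. Buyers pay P_b = 21.7778; sellers receive P_s = P_b - 15.5 = 6.2778.
CS = (1/2)(Q_t)(40 - P_b) = (1/2)(4.5556)(18.2222) = 41.5062.

41.51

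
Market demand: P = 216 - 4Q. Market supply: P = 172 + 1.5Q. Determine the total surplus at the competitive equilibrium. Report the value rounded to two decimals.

176.00

Set 216 - 4Q = 172 + 1.5Q, which gives 44 = 5.5Q, so Q* = 8 and P* = 216 - 4(8) = 184.
Total surplus is the full triangle between the curves from 0 to Q*: (1/2)(8)(216 - 172) = 176.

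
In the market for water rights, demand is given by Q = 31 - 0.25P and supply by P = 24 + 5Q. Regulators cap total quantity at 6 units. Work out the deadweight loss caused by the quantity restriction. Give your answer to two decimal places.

Rewriting demand in inverse form: P = 124 - 4Q.
Unrestricted equilibrium: Q* = (124 - 24)/(4 + 5) = 11.1111.
At Q = 6 the demand price is 124 - 4(6) = 100 and the supply price is 24 + 5(6) = 54.
DWL = (1/2)(gap between curves at 6) x (Q* - 6) = (1/2)(46)(5.1111) = 117.5556.

117.56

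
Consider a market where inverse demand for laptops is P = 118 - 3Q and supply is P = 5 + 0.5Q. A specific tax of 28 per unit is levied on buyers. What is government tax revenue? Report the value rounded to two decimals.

680.00

Without the tax, 118 - 3Q = 5 + 0.5Q so Q* = 32.2857 and P* = 21.1429.
With the tax, buyers' net willingness to pay falls by 28: (118 - 28) - 3Q = 5 + 0.5Q, so Q_t = 24.2857. Buyers pay P_b = 45.1429; sellers receive P_s = P_b - 28 = 17.1429.
Tax revenue = t x Q_t = 28 x 24.2857 = 680.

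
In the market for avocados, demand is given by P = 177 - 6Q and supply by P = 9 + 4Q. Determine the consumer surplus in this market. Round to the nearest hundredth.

846.72

Equilibrium: 177 - 6Q = 9 + 4Q, so Q* = 16.8 and P* = 76.2.
Consumer surplus is the triangle under demand above P*: (1/2)(16.8)(177 - 76.2) = (1/2)(16.8)(100.8) = 846.72.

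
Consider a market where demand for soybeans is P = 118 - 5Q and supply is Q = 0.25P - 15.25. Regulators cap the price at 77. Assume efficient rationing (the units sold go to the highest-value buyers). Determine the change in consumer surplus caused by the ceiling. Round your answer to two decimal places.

23.72

Rewriting supply in inverse form: P = 61 + 4Q.
Free-market equilibrium: 118 - 5Q = 61 + 4Q gives Q* = 6.3333, P* = 86.3333.
At P = 77, sellers supply (77 - 61)/4 = 4 while buyers want more, so the quantity traded is 4 at price 77.
CS goes from (1/2)(6.3333)(31.6667) = 100.2778 to 124 (computed as (118 - 77)(4) - (1/2)(5)(4)^2), a change of 23.7222.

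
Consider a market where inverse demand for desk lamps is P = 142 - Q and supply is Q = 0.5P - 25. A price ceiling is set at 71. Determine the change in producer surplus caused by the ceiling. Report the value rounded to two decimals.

-830.19

Rewriting supply in inverse form: P = 50 + 2Q.
Free-market equilibrium: 142 - Q = 50 + 2Q gives Q* = 30.6667, P* = 111.3333.
At P = 71, sellers supply (71 - 50)/2 = 10.5 while buyers want more, so the quantity traded is 10.5 at price 71.
PS goes from (1/2)(30.6667)(61.3333) = 940.4444 to 110.25 (computed as (71 - 50)(10.5) - (1/2)(2)(10.5)^2), a change of -830.1944.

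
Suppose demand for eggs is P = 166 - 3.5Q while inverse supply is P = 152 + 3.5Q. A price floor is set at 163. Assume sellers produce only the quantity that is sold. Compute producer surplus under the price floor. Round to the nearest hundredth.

8.14

Free-market equilibrium: 166 - 3.5Q = 152 + 3.5Q gives Q* = 2, P* = 159.
At P = 163, buyers demand (166 - 163)/3.5 = 0.8571 while sellers would supply more, so the quantity traded is 0.8571 at price 163.
The supply price at Q = 0.8571 is 155. PS is the trapezoid between 163 and supply over [0, 0.8571]: (1/2)[(163 - 152) + (163 - 155)](0.8571) = 8.1429.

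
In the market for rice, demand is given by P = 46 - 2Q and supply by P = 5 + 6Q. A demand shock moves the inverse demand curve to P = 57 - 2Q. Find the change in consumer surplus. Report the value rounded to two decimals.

Initial equilibrium: Q_0 = 5.125, P_0 = 35.75; CS_0 = (1/2)(5.125)(10.25) = 26.2656, PS_0 = (1/2)(5.125)(30.75) = 78.7969.
New equilibrium: 57 - 2Q = 5 + 6Q gives Q_1 = 6.5, P_1 = 44; CS_1 = 42.25, PS_1 = 126.75.
Change in consumer surplus = 42.25 - 26.2656 = 15.9844.

15.98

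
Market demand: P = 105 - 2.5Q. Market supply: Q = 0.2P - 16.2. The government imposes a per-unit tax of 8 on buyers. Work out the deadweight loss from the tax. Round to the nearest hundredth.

Rewriting supply in inverse form: P = 81 + 5Q.
Pre-tax equilibrium: 105 - 2.5Q = 81 + 5Q gives Q* = 3.2, P* = 97.
With the tax, buyers' net willingness to pay falls by 8: (105 - 8) - 2.5Q = 81 + 5Q, so Q_t = 2.1333. Buyers pay P_b = 99.6667; sellers receive P_s = P_b - 8 = 91.6667.
The welfare triangle lost has base Q* - Q_t = 1.0667 and height t = 8, so DWL = (1/2)(1.0667)(8) = 4.2667.

4.27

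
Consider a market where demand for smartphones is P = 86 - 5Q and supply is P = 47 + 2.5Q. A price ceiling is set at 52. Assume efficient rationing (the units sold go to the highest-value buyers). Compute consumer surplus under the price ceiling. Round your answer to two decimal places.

Without the control, 86 - 5Q = 47 + 2.5Q so Q* = 5.2 and P* = 60.
At the ceiling price 52, quantity supplied is (52 - 47)/2.5 = 2; supply is the short side, so Q = 2 trades at P = 52.
The demand price at Q = 2 is 76. CS is the trapezoid between demand and 52 over [0, 2]: (1/2)[(86 - 52) + (76 - 52)](2) = 58.

58.00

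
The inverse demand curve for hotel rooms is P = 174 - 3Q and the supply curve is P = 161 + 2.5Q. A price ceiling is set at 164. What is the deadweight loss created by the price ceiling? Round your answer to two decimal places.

Free-market equilibrium: 174 - 3Q = 161 + 2.5Q gives Q* = 2.3636, P* = 166.9091.
At P = 164, sellers supply (164 - 161)/2.5 = 1.2 while buyers want more, so the quantity traded is 1.2 at price 164.
The lost-trades triangle has base Q* - 1.2 = 1.1636 and height equal to the gap between the curves at Q = 1.2, which is 170.4 - 164 = 6.4. DWL = (1/2)(1.1636)(6.4) = 3.7236.

3.72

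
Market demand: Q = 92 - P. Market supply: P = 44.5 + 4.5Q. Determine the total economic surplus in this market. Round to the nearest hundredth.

Rewriting demand in inverse form: P = 92 - Q.
Equilibrium: 92 - Q = 44.5 + 4.5Q, so Q* = 8.6364 and P* = 83.3636.
Total surplus is the full triangle between the curves from 0 to Q*: (1/2)(8.6364)(92 - 44.5) = 205.1136.

205.11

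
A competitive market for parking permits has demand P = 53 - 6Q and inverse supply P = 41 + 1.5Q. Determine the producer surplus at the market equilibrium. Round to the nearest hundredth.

Equilibrium: 53 - 6Q = 41 + 1.5Q, so Q* = 1.6 and P* = 43.4.
PS is the area between P* and the supply curve from 0 to Q*: (1/2)(1.6)(2.4) = 1.92.

1.92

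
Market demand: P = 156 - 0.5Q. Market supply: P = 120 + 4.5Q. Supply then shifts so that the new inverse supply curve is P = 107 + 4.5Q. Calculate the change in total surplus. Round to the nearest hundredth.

Initial equilibrium: Q_0 = 7.2, P_0 = 152.4; CS_0 = (1/2)(7.2)(3.6) = 12.96, PS_0 = (1/2)(7.2)(32.4) = 116.64.
New equilibrium: 156 - 0.5Q = 107 + 4.5Q gives Q_1 = 9.8, P_1 = 151.1; CS_1 = 24.01, PS_1 = 216.09.
Change in total surplus = (24.01 + 216.09) - (12.96 + 116.64) = 110.5.

110.50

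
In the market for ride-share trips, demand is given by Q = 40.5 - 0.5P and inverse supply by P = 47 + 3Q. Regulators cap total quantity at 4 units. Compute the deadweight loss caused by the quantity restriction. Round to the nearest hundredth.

Rewriting demand in inverse form: P = 81 - 2Q.
Unrestricted equilibrium: Q* = (81 - 47)/(2 + 3) = 6.8.
At Q = 4 the demand price is 81 - 2(4) = 73 and the supply price is 47 + 3(4) = 59.
Deadweight loss is the triangle between the curves from 4 to 6.8: (1/2)(73 - 59)(6.8 - 4) = 19.6.

19.60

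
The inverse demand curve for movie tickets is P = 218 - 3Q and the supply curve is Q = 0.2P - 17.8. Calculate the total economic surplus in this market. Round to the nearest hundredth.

Rewriting supply in inverse form: P = 89 + 5Q.
Setting demand equal to supply, 129 = 8Q, so Q* = 16.125 and P* = 169.625.
Total surplus is the full triangle between the curves from 0 to Q*: (1/2)(16.125)(218 - 89) = 1040.0625.

1040.06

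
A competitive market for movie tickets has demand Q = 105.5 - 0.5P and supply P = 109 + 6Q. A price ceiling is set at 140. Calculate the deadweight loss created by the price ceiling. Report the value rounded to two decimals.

230.03

Rewriting demand in inverse form: P = 211 - 2Q.
Without the control, 211 - 2Q = 109 + 6Q so Q* = 12.75 and P* = 185.5.
At the ceiling price 140, quantity supplied is (140 - 109)/6 = 5.1667; supply is the short side, so Q = 5.1667 trades at P = 140.
At Q = 5.1667 the demand price is 200.6667 and the supply price is 140. Deadweight loss is the triangle between the curves from 5.1667 to 12.75: (1/2)(200.6667 - 140)(12.75 - 5.1667) = 230.0278.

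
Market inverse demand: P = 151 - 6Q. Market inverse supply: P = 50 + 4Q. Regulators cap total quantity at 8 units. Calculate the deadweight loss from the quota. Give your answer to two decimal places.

Unrestricted equilibrium: Q* = (151 - 50)/(6 + 4) = 10.1.
At Q = 8 the demand price is 151 - 6(8) = 103 and the supply price is 50 + 4(8) = 82.
DWL = (1/2)(gap between curves at 8) x (Q* - 8) = (1/2)(21)(2.1) = 22.05.

22.05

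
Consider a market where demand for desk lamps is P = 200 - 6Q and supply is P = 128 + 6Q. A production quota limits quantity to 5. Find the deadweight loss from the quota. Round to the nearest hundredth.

Without the quota, 200 - 6Q = 128 + 6Q gives Q* = 6.
At Q = 5 the demand price is 200 - 6(5) = 170 and the supply price is 128 + 6(5) = 158.
DWL = (1/2)(gap between curves at 5) x (Q* - 5) = (1/2)(12)(1) = 6.

6.00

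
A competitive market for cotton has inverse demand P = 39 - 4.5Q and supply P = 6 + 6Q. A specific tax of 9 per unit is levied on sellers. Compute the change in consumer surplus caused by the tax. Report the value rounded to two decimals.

-10.47

Pre-tax equilibrium: 39 - 4.5Q = 6 + 6Q gives Q* = 3.1429, P* = 24.8571.
A tax on sellers shifts supply up by 9: 39 - 4.5Q = 6 + 6Q + 9, so Q_t = 2.2857. Buyers pay P_b = 28.7143; sellers receive P_s = P_b - 9 = 19.7143.
Consumers lose the trapezoid between P* and P_b out to Q_t plus the triangle from Q_t to Q*: change in CS = 11.7551 - 22.2245 = -10.4694.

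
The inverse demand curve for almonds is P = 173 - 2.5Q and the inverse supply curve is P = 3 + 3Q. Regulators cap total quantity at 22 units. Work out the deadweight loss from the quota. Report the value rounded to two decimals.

218.27

Unrestricted equilibrium: Q* = (173 - 3)/(2.5 + 3) = 30.9091.
At Q = 22 the demand price is 173 - 2.5(22) = 118 and the supply price is 3 + 3(22) = 69.
Deadweight loss is the triangle between the curves from 22 to 30.9091: (1/2)(118 - 69)(30.9091 - 22) = 218.2727.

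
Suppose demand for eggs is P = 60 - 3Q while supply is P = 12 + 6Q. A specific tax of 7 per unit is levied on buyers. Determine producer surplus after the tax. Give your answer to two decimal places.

Without the tax, 60 - 3Q = 12 + 6Q so Q* = 5.3333 and P* = 44.
With the tax, buyers' net willingness to pay falls by 7: (60 - 7) - 3Q = 12 + 6Q, so Q_t = 4.5556. Buyers pay P_b = 46.3333; sellers receive P_s = P_b - 7 = 39.3333.
PS = (1/2)(Q_t)(P_s - 12) = (1/2)(4.5556)(27.3333) = 62.2593.

62.26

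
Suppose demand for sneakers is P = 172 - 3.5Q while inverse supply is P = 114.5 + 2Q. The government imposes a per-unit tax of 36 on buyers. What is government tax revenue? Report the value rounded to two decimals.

140.73

Without the tax, 172 - 3.5Q = 114.5 + 2Q so Q* = 10.4545 and P* = 135.4091.
With the tax, buyers' net willingness to pay falls by 36: (172 - 36) - 3.5Q = 114.5 + 2Q, so Q_t = 3.9091. Buyers pay P_b = 158.3182; sellers receive P_s = P_b - 36 = 122.3182.
Revenue is the tax times quantity traded: 36 x 3.9091 = 140.7273.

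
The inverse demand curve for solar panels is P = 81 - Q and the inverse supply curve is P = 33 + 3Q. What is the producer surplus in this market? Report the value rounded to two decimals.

Equilibrium: 81 - Q = 33 + 3Q, so Q* = 12 and P* = 69.
Producer surplus is the triangle above supply below P*: (1/2)(12)(69 - 33) = (1/2)(12)(36) = 216.

216.00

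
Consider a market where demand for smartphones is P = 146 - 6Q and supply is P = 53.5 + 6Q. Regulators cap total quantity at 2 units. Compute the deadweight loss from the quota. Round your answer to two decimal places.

Unrestricted equilibrium: Q* = (146 - 53.5)/(6 + 6) = 7.7083.
At Q = 2 the demand price is 146 - 6(2) = 134 and the supply price is 53.5 + 6(2) = 65.5.
DWL = (1/2)(gap between curves at 2) x (Q* - 2) = (1/2)(68.5)(5.7083) = 195.5104.

195.51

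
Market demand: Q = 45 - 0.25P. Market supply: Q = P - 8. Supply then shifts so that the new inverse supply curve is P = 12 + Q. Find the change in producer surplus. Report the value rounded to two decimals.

Rewriting demand in inverse form: P = 180 - 4Q.
Rewriting supply in inverse form: P = 8 + Q.
Initial equilibrium: Q_0 = 34.4, P_0 = 42.4; CS_0 = (1/2)(34.4)(137.6) = 2366.72, PS_0 = (1/2)(34.4)(34.4) = 591.68.
New equilibrium: 180 - 4Q = 12 + Q gives Q_1 = 33.6, P_1 = 45.6; CS_1 = 2257.92, PS_1 = 564.48.
Change in producer surplus = 564.48 - 591.68 = -27.2.

-27.20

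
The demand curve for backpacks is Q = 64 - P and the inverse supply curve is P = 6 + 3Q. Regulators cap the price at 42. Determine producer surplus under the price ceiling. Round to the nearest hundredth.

216.00

Rewriting demand in inverse form: P = 64 - Q.
Without the control, 64 - Q = 6 + 3Q so Q* = 14.5 and P* = 49.5.
At the ceiling price 42, quantity supplied is (42 - 6)/3 = 12; supply is the short side, so Q = 12 trades at P = 42.
PS is the triangle above supply below 42: (1/2)(12)(42 - 6) = 216.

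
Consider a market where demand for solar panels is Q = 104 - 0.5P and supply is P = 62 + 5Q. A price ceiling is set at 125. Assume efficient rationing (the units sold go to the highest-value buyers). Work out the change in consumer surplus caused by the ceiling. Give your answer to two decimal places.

452.02

Rewriting demand in inverse form: P = 208 - 2Q.
Free-market equilibrium: 208 - 2Q = 62 + 5Q gives Q* = 20.8571, P* = 166.2857.
At the ceiling price 125, quantity supplied is (125 - 62)/5 = 12.6; supply is the short side, so Q = 12.6 trades at P = 125.
CS goes from (1/2)(20.8571)(41.7143) = 435.0204 to 887.04 (computed as (208 - 125)(12.6) - (1/2)(2)(12.6)^2), a change of 452.0196.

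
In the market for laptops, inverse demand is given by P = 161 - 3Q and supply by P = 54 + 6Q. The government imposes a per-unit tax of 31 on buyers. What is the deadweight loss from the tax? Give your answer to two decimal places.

Pre-tax equilibrium: 161 - 3Q = 54 + 6Q gives Q* = 11.8889, P* = 125.3333.
With the tax, buyers' net willingness to pay falls by 31: (161 - 31) - 3Q = 54 + 6Q, so Q_t = 8.4444. Buyers pay P_b = 135.6667; sellers receive P_s = P_b - 31 = 104.6667.
Deadweight loss is the triangle between the curves from Q_t to Q*: (1/2)(11.8889 - 8.4444)(31) = 53.3889.

53.39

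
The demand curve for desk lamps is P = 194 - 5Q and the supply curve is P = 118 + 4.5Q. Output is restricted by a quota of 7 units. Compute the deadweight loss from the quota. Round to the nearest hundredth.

Without the quota, 194 - 5Q = 118 + 4.5Q gives Q* = 8.
At Q = 7 the demand price is 194 - 5(7) = 159 and the supply price is 118 + 4.5(7) = 149.5.
Deadweight loss is the triangle between the curves from 7 to 8: (1/2)(159 - 149.5)(8 - 7) = 4.75.

4.75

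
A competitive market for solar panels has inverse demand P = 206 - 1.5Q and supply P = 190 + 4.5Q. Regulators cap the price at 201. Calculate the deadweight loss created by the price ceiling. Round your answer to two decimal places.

Free-market equilibrium: 206 - 1.5Q = 190 + 4.5Q gives Q* = 2.6667, P* = 202.
At P = 201, sellers supply (201 - 190)/4.5 = 2.4444 while buyers want more, so the quantity traded is 2.4444 at price 201.
At Q = 2.4444 the demand price is 202.3333 and the supply price is 201. Deadweight loss is the triangle between the curves from 2.4444 to 2.6667: (1/2)(202.3333 - 201)(2.6667 - 2.4444) = 0.1481.

0.15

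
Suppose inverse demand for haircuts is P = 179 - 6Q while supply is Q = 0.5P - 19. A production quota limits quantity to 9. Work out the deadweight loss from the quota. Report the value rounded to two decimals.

297.56

Rewriting supply in inverse form: P = 38 + 2Q.
Unrestricted equilibrium: Q* = (179 - 38)/(6 + 2) = 17.625.
At Q = 9 the demand price is 179 - 6(9) = 125 and the supply price is 38 + 2(9) = 56.
Deadweight loss is the triangle between the curves from 9 to 17.625: (1/2)(125 - 56)(17.625 - 9) = 297.5625.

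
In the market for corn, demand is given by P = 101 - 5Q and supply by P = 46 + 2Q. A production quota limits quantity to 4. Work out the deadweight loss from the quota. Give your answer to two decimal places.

52.07

Unrestricted equilibrium: Q* = (101 - 46)/(5 + 2) = 7.8571.
At Q = 4 the demand price is 101 - 5(4) = 81 and the supply price is 46 + 2(4) = 54.
Deadweight loss is the triangle between the curves from 4 to 7.8571: (1/2)(81 - 54)(7.8571 - 4) = 52.0714.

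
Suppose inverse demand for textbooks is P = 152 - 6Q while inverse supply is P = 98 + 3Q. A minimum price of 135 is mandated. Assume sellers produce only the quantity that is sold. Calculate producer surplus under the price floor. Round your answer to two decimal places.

92.79

Free-market equilibrium: 152 - 6Q = 98 + 3Q gives Q* = 6, P* = 116.
At the floor price 135, quantity demanded is (152 - 135)/6 = 2.8333; demand is the short side, so Q = 2.8333 trades at P = 135.
The supply price at Q = 2.8333 is 106.5. PS is the trapezoid between 135 and supply over [0, 2.8333]: (1/2)[(135 - 98) + (135 - 106.5)](2.8333) = 92.7917.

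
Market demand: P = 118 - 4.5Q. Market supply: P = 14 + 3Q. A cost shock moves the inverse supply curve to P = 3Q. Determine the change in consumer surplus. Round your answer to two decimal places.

124.32

Initial equilibrium: Q_0 = 13.8667, P_0 = 55.6; CS_0 = (1/2)(13.8667)(62.4) = 432.64, PS_0 = (1/2)(13.8667)(41.6) = 288.4267.
New equilibrium: 118 - 4.5Q = 3Q gives Q_1 = 15.7333, P_1 = 47.2; CS_1 = 556.96, PS_1 = 371.3067.
Change in consumer surplus = 556.96 - 432.64 = 124.32.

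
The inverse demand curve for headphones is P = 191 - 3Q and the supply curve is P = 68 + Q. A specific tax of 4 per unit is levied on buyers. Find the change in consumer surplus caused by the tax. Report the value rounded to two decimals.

-90.75

Without the tax, 191 - 3Q = 68 + Q so Q* = 30.75 and P* = 98.75.
A tax on buyers shifts demand down by 4: (191 - 4) - 3Q = 68 + Q, so Q_t = 29.75. Buyers pay P_b = 101.75; sellers receive P_s = P_b - 4 = 97.75.
Consumers lose the trapezoid between P* and P_b out to Q_t plus the triangle from Q_t to Q*: change in CS = 1327.5938 - 1418.3438 = -90.75.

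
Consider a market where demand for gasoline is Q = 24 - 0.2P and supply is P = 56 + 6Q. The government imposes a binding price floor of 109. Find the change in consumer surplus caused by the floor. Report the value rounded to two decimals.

Rewriting demand in inverse form: P = 120 - 5Q.
Without the control, 120 - 5Q = 56 + 6Q so Q* = 5.8182 and P* = 90.9091.
At the floor price 109, quantity demanded is (120 - 109)/5 = 2.2; demand is the short side, so Q = 2.2 trades at P = 109.
CS goes from (1/2)(5.8182)(29.0909) = 84.6281 to 12.1 (computed as (120 - 109)(2.2) - (1/2)(5)(2.2)^2), a change of -72.5281.

-72.53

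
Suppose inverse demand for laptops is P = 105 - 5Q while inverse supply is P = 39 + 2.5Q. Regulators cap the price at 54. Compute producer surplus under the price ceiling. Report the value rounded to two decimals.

Free-market equilibrium: 105 - 5Q = 39 + 2.5Q gives Q* = 8.8, P* = 61.
At the ceiling price 54, quantity supplied is (54 - 39)/2.5 = 6; supply is the short side, so Q = 6 trades at P = 54.
PS is the triangle above supply below 54: (1/2)(6)(54 - 39) = 45.

45.00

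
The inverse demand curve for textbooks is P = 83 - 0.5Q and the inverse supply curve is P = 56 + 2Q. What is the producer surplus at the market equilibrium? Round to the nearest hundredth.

Set 83 - 0.5Q = 56 + 2Q, which gives 27 = 2.5Q, so Q* = 10.8 and P* = 83 - 0.5(10.8) = 77.6.
PS is the area between P* and the supply curve from 0 to Q*: (1/2)(10.8)(21.6) = 116.64.

116.64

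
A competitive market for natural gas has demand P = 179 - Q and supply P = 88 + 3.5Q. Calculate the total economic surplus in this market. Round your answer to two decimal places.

920.11

Setting demand equal to supply, 91 = 4.5Q, so Q* = 20.2222 and P* = 158.7778.
CS = (1/2)(20.2222)(20.2222) = 204.4691 and PS = (1/2)(20.2222)(70.7778) = 715.642, so total surplus = 920.1111.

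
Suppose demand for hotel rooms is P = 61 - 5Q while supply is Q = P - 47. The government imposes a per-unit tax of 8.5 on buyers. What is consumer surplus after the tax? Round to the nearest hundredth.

Rewriting supply in inverse form: P = 47 + Q.
Without the tax, 61 - 5Q = 47 + Q so Q* = 2.3333 and P* = 49.3333.
With the tax, buyers' net willingness to pay falls by 8.5: (61 - 8.5) - 5Q = 47 + Q, so Q_t = 0.9167. Buyers pay P_b = 56.4167; sellers receive P_s = P_b - 8.5 = 47.9167.
Consumer surplus is the triangle under demand above P_b: (1/2)(0.9167)(61 - 56.4167) = 2.1007.

2.10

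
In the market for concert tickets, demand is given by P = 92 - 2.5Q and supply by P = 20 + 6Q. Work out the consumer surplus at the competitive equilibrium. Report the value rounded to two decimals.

89.69

Set 92 - 2.5Q = 20 + 6Q, which gives 72 = 8.5Q, so Q* = 8.4706 and P* = 92 - 2.5(8.4706) = 70.8235.
CS is the area between the demand curve and P* from 0 to Q*: (1/2)(8.4706)(21.1765) = 89.6886.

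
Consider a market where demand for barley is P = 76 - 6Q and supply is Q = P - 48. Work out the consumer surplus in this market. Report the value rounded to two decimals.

Rewriting supply in inverse form: P = 48 + Q.
Setting demand equal to supply, 28 = 7Q, so Q* = 4 and P* = 52.
CS is the area between the demand curve and P* from 0 to Q*: (1/2)(4)(24) = 48.

48.00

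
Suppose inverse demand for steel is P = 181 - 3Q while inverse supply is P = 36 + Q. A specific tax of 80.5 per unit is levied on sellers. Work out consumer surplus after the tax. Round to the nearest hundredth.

Without the tax, 181 - 3Q = 36 + Q so Q* = 36.25 and P* = 72.25.
With the tax, sellers need 80.5 more per unit: 181 - 3Q = 36 + Q + 80.5, so Q_t = 16.125. Buyers pay P_b = 132.625; sellers receive P_s = P_b - 80.5 = 52.125.
CS = (1/2)(Q_t)(181 - P_b) = (1/2)(16.125)(48.375) = 390.0234.

390.02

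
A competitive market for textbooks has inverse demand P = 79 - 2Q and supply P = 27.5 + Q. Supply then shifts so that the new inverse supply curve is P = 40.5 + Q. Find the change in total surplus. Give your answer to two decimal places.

Initial equilibrium: Q_0 = 17.1667, P_0 = 44.6667; CS_0 = (1/2)(17.1667)(34.3333) = 294.6944, PS_0 = (1/2)(17.1667)(17.1667) = 147.3472.
New equilibrium: 79 - 2Q = 40.5 + Q gives Q_1 = 12.8333, P_1 = 53.3333; CS_1 = 164.6944, PS_1 = 82.3472.
Change in total surplus = (164.6944 + 82.3472) - (294.6944 + 147.3472) = -195.

-195.00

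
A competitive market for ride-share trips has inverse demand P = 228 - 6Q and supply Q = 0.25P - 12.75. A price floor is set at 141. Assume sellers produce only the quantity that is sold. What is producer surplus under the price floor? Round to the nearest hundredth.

884.50

Rewriting supply in inverse form: P = 51 + 4Q.
Without the control, 228 - 6Q = 51 + 4Q so Q* = 17.7 and P* = 121.8.
At P = 141, buyers demand (228 - 141)/6 = 14.5 while sellers would supply more, so the quantity traded is 14.5 at price 141.
The supply price at Q = 14.5 is 109. PS is the trapezoid between 141 and supply over [0, 14.5]: (1/2)[(141 - 51) + (141 - 109)](14.5) = 884.5.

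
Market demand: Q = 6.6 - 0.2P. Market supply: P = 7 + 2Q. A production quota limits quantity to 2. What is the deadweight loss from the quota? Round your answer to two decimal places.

Rewriting demand in inverse form: P = 33 - 5Q.
Without the quota, 33 - 5Q = 7 + 2Q gives Q* = 3.7143.
At Q = 2 the demand price is 33 - 5(2) = 23 and the supply price is 7 + 2(2) = 11.
DWL = (1/2)(gap between curves at 2) x (Q* - 2) = (1/2)(12)(1.7143) = 10.2857.

10.29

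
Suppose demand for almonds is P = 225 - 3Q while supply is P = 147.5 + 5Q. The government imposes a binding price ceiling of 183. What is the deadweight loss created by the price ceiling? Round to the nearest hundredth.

Without the control, 225 - 3Q = 147.5 + 5Q so Q* = 9.6875 and P* = 195.9375.
At the ceiling price 183, quantity supplied is (183 - 147.5)/5 = 7.1; supply is the short side, so Q = 7.1 trades at P = 183.
The lost-trades triangle has base Q* - 7.1 = 2.5875 and height equal to the gap between the curves at Q = 7.1, which is 203.7 - 183 = 20.7. DWL = (1/2)(2.5875)(20.7) = 26.7806.

26.78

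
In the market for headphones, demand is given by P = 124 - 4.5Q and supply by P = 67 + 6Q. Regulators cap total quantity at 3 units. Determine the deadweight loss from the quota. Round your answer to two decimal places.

30.96

Without the quota, 124 - 4.5Q = 67 + 6Q gives Q* = 5.4286.
At Q = 3 the demand price is 124 - 4.5(3) = 110.5 and the supply price is 67 + 6(3) = 85.
DWL = (1/2)(gap between curves at 3) x (Q* - 3) = (1/2)(25.5)(2.4286) = 30.9643.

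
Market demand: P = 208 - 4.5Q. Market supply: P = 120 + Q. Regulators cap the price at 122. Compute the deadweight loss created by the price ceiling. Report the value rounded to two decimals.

Free-market equilibrium: 208 - 4.5Q = 120 + Q gives Q* = 16, P* = 136.
At P = 122, sellers supply (122 - 120)/1 = 2 while buyers want more, so the quantity traded is 2 at price 122.
The lost-trades triangle has base Q* - 2 = 14 and height equal to the gap between the curves at Q = 2, which is 199 - 122 = 77. DWL = (1/2)(14)(77) = 539.

539.00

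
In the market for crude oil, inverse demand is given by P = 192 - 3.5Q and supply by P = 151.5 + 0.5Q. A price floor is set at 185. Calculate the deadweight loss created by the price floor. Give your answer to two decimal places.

Free-market equilibrium: 192 - 3.5Q = 151.5 + 0.5Q gives Q* = 10.125, P* = 156.5625.
At the floor price 185, quantity demanded is (192 - 185)/3.5 = 2; demand is the short side, so Q = 2 trades at P = 185.
The lost-trades triangle has base Q* - 2 = 8.125 and height equal to the gap between the curves at Q = 2, which is 185 - 152.5 = 32.5. DWL = (1/2)(8.125)(32.5) = 132.0312.

132.03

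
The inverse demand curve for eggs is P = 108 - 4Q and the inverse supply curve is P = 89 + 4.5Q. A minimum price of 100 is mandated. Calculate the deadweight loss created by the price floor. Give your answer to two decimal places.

0.24

Without the control, 108 - 4Q = 89 + 4.5Q so Q* = 2.2353 and P* = 99.0588.
At the floor price 100, quantity demanded is (108 - 100)/4 = 2; demand is the short side, so Q = 2 trades at P = 100.
At Q = 2 the demand price is 100 and the supply price is 98. Deadweight loss is the triangle between the curves from 2 to 2.2353: (1/2)(100 - 98)(2.2353 - 2) = 0.2353.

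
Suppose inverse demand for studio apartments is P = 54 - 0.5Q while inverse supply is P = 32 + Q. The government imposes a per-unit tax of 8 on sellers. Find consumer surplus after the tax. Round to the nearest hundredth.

21.78

Pre-tax equilibrium: 54 - 0.5Q = 32 + Q gives Q* = 14.6667, P* = 46.6667.
With the tax, sellers need 8 more per unit: 54 - 0.5Q = 32 + Q + 8, so Q_t = 9.3333. Buyers pay P_b = 49.3333; sellers receive P_s = P_b - 8 = 41.3333.
CS = (1/2)(Q_t)(54 - P_b) = (1/2)(9.3333)(4.6667) = 21.7778.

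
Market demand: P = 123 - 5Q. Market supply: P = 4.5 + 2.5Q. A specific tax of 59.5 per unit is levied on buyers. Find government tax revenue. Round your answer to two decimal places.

Without the tax, 123 - 5Q = 4.5 + 2.5Q so Q* = 15.8 and P* = 44.
With the tax, buyers' net willingness to pay falls by 59.5: (123 - 59.5) - 5Q = 4.5 + 2.5Q, so Q_t = 7.8667. Buyers pay P_b = 83.6667; sellers receive P_s = P_b - 59.5 = 24.1667.
Tax revenue = t x Q_t = 59.5 x 7.8667 = 468.0667.

468.07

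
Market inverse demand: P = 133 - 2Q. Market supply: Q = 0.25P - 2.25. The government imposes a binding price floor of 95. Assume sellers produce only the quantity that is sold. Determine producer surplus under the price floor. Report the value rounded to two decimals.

912.00

Rewriting supply in inverse form: P = 9 + 4Q.
Without the control, 133 - 2Q = 9 + 4Q so Q* = 20.6667 and P* = 91.6667.
At the floor price 95, quantity demanded is (133 - 95)/2 = 19; demand is the short side, so Q = 19 trades at P = 95.
The supply price at Q = 19 is 85. PS is the trapezoid between 95 and supply over [0, 19]: (1/2)[(95 - 9) + (95 - 85)](19) = 912.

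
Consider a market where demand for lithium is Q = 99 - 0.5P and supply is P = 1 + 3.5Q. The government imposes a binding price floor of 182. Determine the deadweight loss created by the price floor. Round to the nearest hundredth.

Rewriting demand in inverse form: P = 198 - 2Q.
Without the control, 198 - 2Q = 1 + 3.5Q so Q* = 35.8182 and P* = 126.3636.
At the floor price 182, quantity demanded is (198 - 182)/2 = 8; demand is the short side, so Q = 8 trades at P = 182.
The lost-trades triangle has base Q* - 8 = 27.8182 and height equal to the gap between the curves at Q = 8, which is 182 - 29 = 153. DWL = (1/2)(27.8182)(153) = 2128.0909.

2128.09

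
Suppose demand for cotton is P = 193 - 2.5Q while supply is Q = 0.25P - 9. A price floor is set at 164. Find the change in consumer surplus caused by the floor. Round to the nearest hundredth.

-561.06

Rewriting supply in inverse form: P = 36 + 4Q.
Without the control, 193 - 2.5Q = 36 + 4Q so Q* = 24.1538 and P* = 132.6154.
At the floor price 164, quantity demanded is (193 - 164)/2.5 = 11.6; demand is the short side, so Q = 11.6 trades at P = 164.
CS goes from (1/2)(24.1538)(60.3846) = 729.2604 to 168.2 (computed as (193 - 164)(11.6) - (1/2)(2.5)(11.6)^2), a change of -561.0604.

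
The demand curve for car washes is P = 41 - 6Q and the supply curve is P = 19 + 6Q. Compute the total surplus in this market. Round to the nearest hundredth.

20.17

Equilibrium: 41 - 6Q = 19 + 6Q, so Q* = 1.8333 and P* = 30.
CS = (1/2)(1.8333)(11) = 10.0833 and PS = (1/2)(1.8333)(11) = 10.0833, so total surplus = 20.1667.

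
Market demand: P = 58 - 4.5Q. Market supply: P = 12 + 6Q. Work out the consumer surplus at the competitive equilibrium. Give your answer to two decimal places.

Equilibrium: 58 - 4.5Q = 12 + 6Q, so Q* = 4.381 and P* = 38.2857.
The demand choke price is 58, so CS = (1/2)(Q*)(58 - P*) = (1/2)(4.381)(19.7143) = 43.1837.

43.18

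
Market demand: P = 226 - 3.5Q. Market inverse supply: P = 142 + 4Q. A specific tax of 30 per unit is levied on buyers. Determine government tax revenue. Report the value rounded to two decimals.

Pre-tax equilibrium: 226 - 3.5Q = 142 + 4Q gives Q* = 11.2, P* = 186.8.
A tax on buyers shifts demand down by 30: (226 - 30) - 3.5Q = 142 + 4Q, so Q_t = 7.2. Buyers pay P_b = 200.8; sellers receive P_s = P_b - 30 = 170.8.
Revenue is the tax times quantity traded: 30 x 7.2 = 216.

216.00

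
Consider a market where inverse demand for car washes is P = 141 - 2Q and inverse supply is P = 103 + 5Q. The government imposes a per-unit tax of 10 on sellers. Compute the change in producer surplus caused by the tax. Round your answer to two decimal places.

Pre-tax equilibrium: 141 - 2Q = 103 + 5Q gives Q* = 5.4286, P* = 130.1429.
With the tax, sellers need 10 more per unit: 141 - 2Q = 103 + 5Q + 10, so Q_t = 4. Buyers pay P_b = 133; sellers receive P_s = P_b - 10 = 123.
Producers lose the trapezoid between P_s and P* out to Q_t plus the triangle from Q_t to Q*: change in PS = 40 - 73.6735 = -33.6735.

-33.67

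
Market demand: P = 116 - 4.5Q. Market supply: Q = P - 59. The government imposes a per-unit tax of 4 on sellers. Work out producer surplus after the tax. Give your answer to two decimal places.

Rewriting supply in inverse form: P = 59 + Q.
Without the tax, 116 - 4.5Q = 59 + Q so Q* = 10.3636 and P* = 69.3636.
With the tax, sellers need 4 more per unit: 116 - 4.5Q = 59 + Q + 4, so Q_t = 9.6364. Buyers pay P_b = 72.6364; sellers receive P_s = P_b - 4 = 68.6364.
PS = (1/2)(Q_t)(P_s - 59) = (1/2)(9.6364)(9.6364) = 46.4298.

46.43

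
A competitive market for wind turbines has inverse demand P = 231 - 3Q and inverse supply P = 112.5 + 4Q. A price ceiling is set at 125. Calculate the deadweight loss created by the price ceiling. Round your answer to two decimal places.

666.89

Without the control, 231 - 3Q = 112.5 + 4Q so Q* = 16.9286 and P* = 180.2143.
At the ceiling price 125, quantity supplied is (125 - 112.5)/4 = 3.125; supply is the short side, so Q = 3.125 trades at P = 125.
The lost-trades triangle has base Q* - 3.125 = 13.8036 and height equal to the gap between the curves at Q = 3.125, which is 221.625 - 125 = 96.625. DWL = (1/2)(13.8036)(96.625) = 666.885.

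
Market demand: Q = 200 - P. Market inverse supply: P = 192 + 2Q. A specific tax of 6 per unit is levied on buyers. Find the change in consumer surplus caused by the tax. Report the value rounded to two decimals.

Rewriting demand in inverse form: P = 200 - Q.
Without the tax, 200 - Q = 192 + 2Q so Q* = 2.6667 and P* = 197.3333.
With the tax, buyers' net willingness to pay falls by 6: (200 - 6) - Q = 192 + 2Q, so Q_t = 0.6667. Buyers pay P_b = 199.3333; sellers receive P_s = P_b - 6 = 193.3333.
CS falls from (1/2)(2.6667)(2.6667) = 3.5556 to (1/2)(0.6667)(0.6667) = 0.2222, a change of -3.3333.

-3.33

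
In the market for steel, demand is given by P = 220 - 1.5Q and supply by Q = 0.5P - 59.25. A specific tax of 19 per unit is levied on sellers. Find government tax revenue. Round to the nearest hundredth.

447.86

Rewriting supply in inverse form: P = 118.5 + 2Q.
Pre-tax equilibrium: 220 - 1.5Q = 118.5 + 2Q gives Q* = 29, P* = 176.5.
With the tax, sellers need 19 more per unit: 220 - 1.5Q = 118.5 + 2Q + 19, so Q_t = 23.5714. Buyers pay P_b = 184.6429; sellers receive P_s = P_b - 19 = 165.6429.
Tax revenue = t x Q_t = 19 x 23.5714 = 447.8571.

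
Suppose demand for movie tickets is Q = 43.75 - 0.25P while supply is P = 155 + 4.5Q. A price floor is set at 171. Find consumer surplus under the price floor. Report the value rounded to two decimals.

Rewriting demand in inverse form: P = 175 - 4Q.
Without the control, 175 - 4Q = 155 + 4.5Q so Q* = 2.3529 and P* = 165.5882.
At the floor price 171, quantity demanded is (175 - 171)/4 = 1; demand is the short side, so Q = 1 trades at P = 171.
CS is the triangle under demand above 171: (1/2)(1)(175 - 171) = 2.

2.00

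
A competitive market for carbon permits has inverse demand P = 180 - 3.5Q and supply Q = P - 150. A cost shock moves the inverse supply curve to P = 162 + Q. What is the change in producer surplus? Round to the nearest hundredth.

-14.22

Rewriting supply in inverse form: P = 150 + Q.
Initial equilibrium: Q_0 = 6.6667, P_0 = 156.6667; CS_0 = (1/2)(6.6667)(23.3333) = 77.7778, PS_0 = (1/2)(6.6667)(6.6667) = 22.2222.
New equilibrium: 180 - 3.5Q = 162 + Q gives Q_1 = 4, P_1 = 166; CS_1 = 28, PS_1 = 8.
Change in producer surplus = 8 - 22.2222 = -14.2222.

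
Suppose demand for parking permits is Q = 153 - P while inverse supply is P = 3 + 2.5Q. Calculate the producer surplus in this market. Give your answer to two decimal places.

2295.92

Rewriting demand in inverse form: P = 153 - Q.
Equilibrium: 153 - Q = 3 + 2.5Q, so Q* = 42.8571 and P* = 110.1429.
The supply curve's price intercept is 3, so PS = (1/2)(Q*)(P* - 3) = (1/2)(42.8571)(107.1429) = 2295.9184.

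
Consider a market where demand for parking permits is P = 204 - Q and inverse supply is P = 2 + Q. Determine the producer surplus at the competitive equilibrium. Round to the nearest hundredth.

5100.50

Set 204 - Q = 2 + Q, which gives 202 = 2Q, so Q* = 101 and P* = 204 - (101) = 103.
The supply curve's price intercept is 2, so PS = (1/2)(Q*)(P* - 2) = (1/2)(101)(101) = 5100.5.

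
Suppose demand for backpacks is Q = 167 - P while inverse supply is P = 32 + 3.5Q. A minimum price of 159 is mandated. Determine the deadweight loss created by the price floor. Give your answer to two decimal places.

Rewriting demand in inverse form: P = 167 - Q.
Without the control, 167 - Q = 32 + 3.5Q so Q* = 30 and P* = 137.
At P = 159, buyers demand (167 - 159)/1 = 8 while sellers would supply more, so the quantity traded is 8 at price 159.
The lost-trades triangle has base Q* - 8 = 22 and height equal to the gap between the curves at Q = 8, which is 159 - 60 = 99. DWL = (1/2)(22)(99) = 1089.

1089.00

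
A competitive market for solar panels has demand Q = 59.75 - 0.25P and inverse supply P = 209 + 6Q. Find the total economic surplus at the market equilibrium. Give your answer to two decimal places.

Rewriting demand in inverse form: P = 239 - 4Q.
Setting demand equal to supply, 30 = 10Q, so Q* = 3 and P* = 227.
Total surplus is the full triangle between the curves from 0 to Q*: (1/2)(3)(239 - 209) = 45.

45.00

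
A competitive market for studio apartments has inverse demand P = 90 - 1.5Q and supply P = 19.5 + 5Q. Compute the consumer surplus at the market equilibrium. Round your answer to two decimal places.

88.23

Set 90 - 1.5Q = 19.5 + 5Q, which gives 70.5 = 6.5Q, so Q* = 10.8462 and P* = 90 - 1.5(10.8462) = 73.7308.
The demand choke price is 90, so CS = (1/2)(Q*)(90 - P*) = (1/2)(10.8462)(16.2692) = 88.2293.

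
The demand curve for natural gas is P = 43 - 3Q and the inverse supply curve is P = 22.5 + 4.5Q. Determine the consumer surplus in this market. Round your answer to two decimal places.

Set 43 - 3Q = 22.5 + 4.5Q, which gives 20.5 = 7.5Q, so Q* = 2.7333 and P* = 43 - 3(2.7333) = 34.8.
Consumer surplus is the triangle under demand above P*: (1/2)(2.7333)(43 - 34.8) = (1/2)(2.7333)(8.2) = 11.2067.

11.21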